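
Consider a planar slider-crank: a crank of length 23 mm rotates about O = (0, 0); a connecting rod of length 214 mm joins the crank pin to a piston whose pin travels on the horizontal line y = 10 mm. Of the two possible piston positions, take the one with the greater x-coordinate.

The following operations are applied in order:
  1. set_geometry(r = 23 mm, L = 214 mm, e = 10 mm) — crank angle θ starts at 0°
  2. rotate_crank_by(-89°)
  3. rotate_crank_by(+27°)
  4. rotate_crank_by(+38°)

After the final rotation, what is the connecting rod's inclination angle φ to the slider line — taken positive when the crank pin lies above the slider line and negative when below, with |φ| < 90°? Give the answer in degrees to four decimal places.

-5.1891

set_geometry: r = 23 mm, L = 214 mm, e = 10 mm; θ ← 0°
rotate_crank_by(-89°): θ ← 0° -89° = -89°
rotate_crank_by(+27°): θ ← -89° +27° = -62°
rotate_crank_by(+38°): θ ← -62° +38° = -24°
crank pin P = (r cos θ, r sin θ) = (21.011546, -9.354943)
h = r sin θ − e = -9.354943 − 10 = -19.354943
sin φ = h / L = -19.354943 / 214 = -0.09044366
φ = arcsin(-0.09044366) = -5.189131°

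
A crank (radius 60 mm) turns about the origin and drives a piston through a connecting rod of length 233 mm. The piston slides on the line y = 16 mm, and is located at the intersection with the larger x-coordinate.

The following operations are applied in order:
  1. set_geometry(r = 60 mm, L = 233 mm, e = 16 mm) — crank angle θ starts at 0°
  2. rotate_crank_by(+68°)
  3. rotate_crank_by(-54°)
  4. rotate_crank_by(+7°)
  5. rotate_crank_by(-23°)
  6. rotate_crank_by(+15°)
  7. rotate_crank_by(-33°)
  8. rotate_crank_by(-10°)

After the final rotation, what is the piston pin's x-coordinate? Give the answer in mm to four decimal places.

set_geometry: r = 60 mm, L = 233 mm, e = 16 mm; θ ← 0°
rotate_crank_by(+68°): θ ← 0° +68° = 68°
rotate_crank_by(-54°): θ ← 68° -54° = 14°
rotate_crank_by(+7°): θ ← 14° +7° = 21°
rotate_crank_by(-23°): θ ← 21° -23° = -2°
rotate_crank_by(+15°): θ ← -2° +15° = 13°
rotate_crank_by(-33°): θ ← 13° -33° = -20°
rotate_crank_by(-10°): θ ← -20° -10° = -30°
crank pin P = (r cos θ, r sin θ) = (51.961524, -30.000000)
h = r sin θ − e = -30.000000 − 16 = -46.000000
x = r cos θ + √(L² − h²) = 51.961524 + √(54289.0 − 2116.0000) = 51.961524 + 228.414098 = 280.375622

280.3756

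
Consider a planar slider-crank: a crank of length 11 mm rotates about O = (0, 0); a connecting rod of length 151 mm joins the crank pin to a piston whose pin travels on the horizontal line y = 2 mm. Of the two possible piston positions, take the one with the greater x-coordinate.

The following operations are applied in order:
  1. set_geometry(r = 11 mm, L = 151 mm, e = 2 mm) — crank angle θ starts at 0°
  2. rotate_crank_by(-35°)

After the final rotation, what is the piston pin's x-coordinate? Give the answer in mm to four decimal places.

set_geometry: r = 11 mm, L = 151 mm, e = 2 mm; θ ← 0°
rotate_crank_by(-35°): θ ← 0° -35° = -35°
crank pin P = (r cos θ, r sin θ) = (9.010672, -6.309341)
h = r sin θ − e = -6.309341 − 2 = -8.309341
x = r cos θ + √(L² − h²) = 9.010672 + √(22801.0 − 69.0451) = 9.010672 + 150.771200 = 159.781873

159.7819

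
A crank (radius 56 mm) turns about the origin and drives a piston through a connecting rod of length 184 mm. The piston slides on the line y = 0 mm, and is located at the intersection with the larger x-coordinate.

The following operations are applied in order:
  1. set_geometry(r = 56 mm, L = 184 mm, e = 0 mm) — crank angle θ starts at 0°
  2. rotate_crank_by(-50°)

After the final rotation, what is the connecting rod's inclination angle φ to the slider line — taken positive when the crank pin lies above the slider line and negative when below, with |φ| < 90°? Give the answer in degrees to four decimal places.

set_geometry: r = 56 mm, L = 184 mm, e = 0 mm; θ ← 0°
rotate_crank_by(-50°): θ ← 0° -50° = -50°
crank pin P = (r cos θ, r sin θ) = (35.996106, -42.898489)
h = r sin θ − e = -42.898489 − 0 = -42.898489
sin φ = h / L = -42.898489 / 184 = -0.23314396
φ = arcsin(-0.23314396) = -13.482241°

-13.4822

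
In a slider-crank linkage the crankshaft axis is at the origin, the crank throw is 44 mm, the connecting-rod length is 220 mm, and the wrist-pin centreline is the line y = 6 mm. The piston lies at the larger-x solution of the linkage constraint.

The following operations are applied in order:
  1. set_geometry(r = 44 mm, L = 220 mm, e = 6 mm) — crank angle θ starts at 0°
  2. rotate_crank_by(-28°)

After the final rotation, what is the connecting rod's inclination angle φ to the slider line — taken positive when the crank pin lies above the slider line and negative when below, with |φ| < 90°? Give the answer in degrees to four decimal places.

-6.9595

set_geometry: r = 44 mm, L = 220 mm, e = 6 mm; θ ← 0°
rotate_crank_by(-28°): θ ← 0° -28° = -28°
crank pin P = (r cos θ, r sin θ) = (38.849694, -20.656749)
h = r sin θ − e = -20.656749 − 6 = -26.656749
sin φ = h / L = -26.656749 / 220 = -0.12116704
φ = arcsin(-0.12116704) = -6.959461°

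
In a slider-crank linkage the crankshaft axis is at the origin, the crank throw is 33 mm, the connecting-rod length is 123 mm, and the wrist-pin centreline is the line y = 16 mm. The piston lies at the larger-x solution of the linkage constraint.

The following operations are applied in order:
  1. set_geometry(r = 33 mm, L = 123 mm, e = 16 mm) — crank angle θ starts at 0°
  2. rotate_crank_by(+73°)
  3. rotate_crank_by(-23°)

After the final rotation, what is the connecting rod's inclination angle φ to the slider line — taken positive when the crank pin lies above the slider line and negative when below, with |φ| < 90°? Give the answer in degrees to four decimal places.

4.3267

set_geometry: r = 33 mm, L = 123 mm, e = 16 mm; θ ← 0°
rotate_crank_by(+73°): θ ← 0° +73° = 73°
rotate_crank_by(-23°): θ ← 73° -23° = 50°
crank pin P = (r cos θ, r sin θ) = (21.211991, 25.279467)
h = r sin θ − e = 25.279467 − 16 = 9.279467
sin φ = h / L = 9.279467 / 123 = 0.07544282
φ = arcsin(0.07544282) = 4.326666°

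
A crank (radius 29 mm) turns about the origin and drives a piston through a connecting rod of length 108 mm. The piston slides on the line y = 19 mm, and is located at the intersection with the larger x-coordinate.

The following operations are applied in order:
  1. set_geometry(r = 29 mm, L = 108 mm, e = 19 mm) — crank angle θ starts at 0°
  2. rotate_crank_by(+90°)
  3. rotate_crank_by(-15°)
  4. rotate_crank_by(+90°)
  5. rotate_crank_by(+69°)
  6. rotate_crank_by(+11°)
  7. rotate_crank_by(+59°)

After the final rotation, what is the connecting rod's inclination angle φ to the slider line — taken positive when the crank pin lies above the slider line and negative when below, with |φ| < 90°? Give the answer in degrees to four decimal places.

-23.4868

set_geometry: r = 29 mm, L = 108 mm, e = 19 mm; θ ← 0°
rotate_crank_by(+90°): θ ← 0° +90° = 90°
rotate_crank_by(-15°): θ ← 90° -15° = 75°
rotate_crank_by(+90°): θ ← 75° +90° = 165°
rotate_crank_by(+69°): θ ← 165° +69° = 234°
rotate_crank_by(+11°): θ ← 234° +11° = 245°
rotate_crank_by(+59°): θ ← 245° +59° = 304°
crank pin P = (r cos θ, r sin θ) = (16.216594, -24.042090)
h = r sin θ − e = -24.042090 − 19 = -43.042090
sin φ = h / L = -43.042090 / 108 = -0.39853787
φ = arcsin(-0.39853787) = -23.486805°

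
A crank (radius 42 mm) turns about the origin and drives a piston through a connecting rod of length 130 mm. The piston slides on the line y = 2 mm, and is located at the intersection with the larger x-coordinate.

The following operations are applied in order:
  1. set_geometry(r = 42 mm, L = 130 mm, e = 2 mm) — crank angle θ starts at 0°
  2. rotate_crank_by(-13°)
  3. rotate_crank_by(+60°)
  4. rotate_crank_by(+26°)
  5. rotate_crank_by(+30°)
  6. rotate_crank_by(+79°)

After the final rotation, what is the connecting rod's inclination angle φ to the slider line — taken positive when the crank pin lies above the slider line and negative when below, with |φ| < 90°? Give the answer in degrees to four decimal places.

-1.5277

set_geometry: r = 42 mm, L = 130 mm, e = 2 mm; θ ← 0°
rotate_crank_by(-13°): θ ← 0° -13° = -13°
rotate_crank_by(+60°): θ ← -13° +60° = 47°
rotate_crank_by(+26°): θ ← 47° +26° = 73°
rotate_crank_by(+30°): θ ← 73° +30° = 103°
rotate_crank_by(+79°): θ ← 103° +79° = 182°
crank pin P = (r cos θ, r sin θ) = (-41.974415, -1.465779)
h = r sin θ − e = -1.465779 − 2 = -3.465779
sin φ = h / L = -3.465779 / 130 = -0.02665984
φ = arcsin(-0.02665984) = -1.527677°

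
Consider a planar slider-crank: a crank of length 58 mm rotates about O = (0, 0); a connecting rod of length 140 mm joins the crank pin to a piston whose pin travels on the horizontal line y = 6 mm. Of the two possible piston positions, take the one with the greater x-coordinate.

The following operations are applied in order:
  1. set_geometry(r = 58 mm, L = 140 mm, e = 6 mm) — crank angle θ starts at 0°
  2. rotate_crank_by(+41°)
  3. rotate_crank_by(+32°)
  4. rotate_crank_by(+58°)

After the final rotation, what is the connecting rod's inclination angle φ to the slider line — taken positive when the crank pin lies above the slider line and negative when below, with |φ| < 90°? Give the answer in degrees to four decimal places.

15.6529

set_geometry: r = 58 mm, L = 140 mm, e = 6 mm; θ ← 0°
rotate_crank_by(+41°): θ ← 0° +41° = 41°
rotate_crank_by(+32°): θ ← 41° +32° = 73°
rotate_crank_by(+58°): θ ← 73° +58° = 131°
crank pin P = (r cos θ, r sin θ) = (-38.051424, 43.773156)
h = r sin θ − e = 43.773156 − 6 = 37.773156
sin φ = h / L = 37.773156 / 140 = 0.26980825
φ = arcsin(0.26980825) = 15.652857°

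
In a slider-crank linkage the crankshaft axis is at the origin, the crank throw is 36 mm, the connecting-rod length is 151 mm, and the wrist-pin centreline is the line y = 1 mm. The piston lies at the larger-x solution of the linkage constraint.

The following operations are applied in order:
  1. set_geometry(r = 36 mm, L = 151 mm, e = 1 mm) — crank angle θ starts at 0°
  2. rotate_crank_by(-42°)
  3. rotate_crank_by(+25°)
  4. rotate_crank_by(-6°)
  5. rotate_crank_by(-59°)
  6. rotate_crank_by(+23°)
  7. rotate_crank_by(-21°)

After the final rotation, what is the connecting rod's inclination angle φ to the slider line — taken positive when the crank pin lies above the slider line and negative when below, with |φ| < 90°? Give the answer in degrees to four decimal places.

set_geometry: r = 36 mm, L = 151 mm, e = 1 mm; θ ← 0°
rotate_crank_by(-42°): θ ← 0° -42° = -42°
rotate_crank_by(+25°): θ ← -42° +25° = -17°
rotate_crank_by(-6°): θ ← -17° -6° = -23°
rotate_crank_by(-59°): θ ← -23° -59° = -82°
rotate_crank_by(+23°): θ ← -82° +23° = -59°
rotate_crank_by(-21°): θ ← -59° -21° = -80°
crank pin P = (r cos θ, r sin θ) = (6.251334, -35.453079)
h = r sin θ − e = -35.453079 − 1 = -36.453079
sin φ = h / L = -36.453079 / 151 = -0.24141112
φ = arcsin(-0.24141112) = -13.969841°

-13.9698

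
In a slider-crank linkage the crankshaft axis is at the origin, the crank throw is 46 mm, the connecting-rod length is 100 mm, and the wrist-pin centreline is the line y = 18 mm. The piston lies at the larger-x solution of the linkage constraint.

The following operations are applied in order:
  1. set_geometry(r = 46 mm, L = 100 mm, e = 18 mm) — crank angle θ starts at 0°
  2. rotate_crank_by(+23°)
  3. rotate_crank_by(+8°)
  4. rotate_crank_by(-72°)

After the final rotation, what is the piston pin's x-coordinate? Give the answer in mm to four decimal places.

122.3455

set_geometry: r = 46 mm, L = 100 mm, e = 18 mm; θ ← 0°
rotate_crank_by(+23°): θ ← 0° +23° = 23°
rotate_crank_by(+8°): θ ← 23° +8° = 31°
rotate_crank_by(-72°): θ ← 31° -72° = -41°
crank pin P = (r cos θ, r sin θ) = (34.716641, -30.178715)
h = r sin θ − e = -30.178715 − 18 = -48.178715
x = r cos θ + √(L² − h²) = 34.716641 + √(10000.0 − 2321.1886) = 34.716641 + 87.628827 = 122.345468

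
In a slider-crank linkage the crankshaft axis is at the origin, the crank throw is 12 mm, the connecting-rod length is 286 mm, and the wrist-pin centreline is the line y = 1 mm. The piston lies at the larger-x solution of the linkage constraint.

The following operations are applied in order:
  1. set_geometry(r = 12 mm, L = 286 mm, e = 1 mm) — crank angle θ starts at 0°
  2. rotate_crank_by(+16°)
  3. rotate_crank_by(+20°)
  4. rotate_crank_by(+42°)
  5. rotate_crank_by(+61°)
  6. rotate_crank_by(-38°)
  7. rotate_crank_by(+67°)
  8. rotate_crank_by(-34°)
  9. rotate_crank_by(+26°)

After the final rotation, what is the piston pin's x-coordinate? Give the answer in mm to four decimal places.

274.7068

set_geometry: r = 12 mm, L = 286 mm, e = 1 mm; θ ← 0°
rotate_crank_by(+16°): θ ← 0° +16° = 16°
rotate_crank_by(+20°): θ ← 16° +20° = 36°
rotate_crank_by(+42°): θ ← 36° +42° = 78°
rotate_crank_by(+61°): θ ← 78° +61° = 139°
rotate_crank_by(-38°): θ ← 139° -38° = 101°
rotate_crank_by(+67°): θ ← 101° +67° = 168°
rotate_crank_by(-34°): θ ← 168° -34° = 134°
rotate_crank_by(+26°): θ ← 134° +26° = 160°
crank pin P = (r cos θ, r sin θ) = (-11.276311, 4.104242)
h = r sin θ − e = 4.104242 − 1 = 3.104242
x = r cos θ + √(L² − h²) = -11.276311 + √(81796.0 − 9.6363) = -11.276311 + 285.983153 = 274.706841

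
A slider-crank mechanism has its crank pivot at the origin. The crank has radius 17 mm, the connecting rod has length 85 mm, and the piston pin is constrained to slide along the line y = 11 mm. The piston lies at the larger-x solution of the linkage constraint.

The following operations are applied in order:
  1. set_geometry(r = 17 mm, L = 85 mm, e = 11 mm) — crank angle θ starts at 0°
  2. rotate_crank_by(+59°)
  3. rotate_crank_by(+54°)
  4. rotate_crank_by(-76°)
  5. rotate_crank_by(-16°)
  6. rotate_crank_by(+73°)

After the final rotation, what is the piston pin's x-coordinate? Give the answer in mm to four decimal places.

83.6050

set_geometry: r = 17 mm, L = 85 mm, e = 11 mm; θ ← 0°
rotate_crank_by(+59°): θ ← 0° +59° = 59°
rotate_crank_by(+54°): θ ← 59° +54° = 113°
rotate_crank_by(-76°): θ ← 113° -76° = 37°
rotate_crank_by(-16°): θ ← 37° -16° = 21°
rotate_crank_by(+73°): θ ← 21° +73° = 94°
crank pin P = (r cos θ, r sin θ) = (-1.185860, 16.958589)
h = r sin θ − e = 16.958589 − 11 = 5.958589
x = r cos θ + √(L² − h²) = -1.185860 + √(7225.0 − 35.5048) = -1.185860 + 84.790891 = 83.605031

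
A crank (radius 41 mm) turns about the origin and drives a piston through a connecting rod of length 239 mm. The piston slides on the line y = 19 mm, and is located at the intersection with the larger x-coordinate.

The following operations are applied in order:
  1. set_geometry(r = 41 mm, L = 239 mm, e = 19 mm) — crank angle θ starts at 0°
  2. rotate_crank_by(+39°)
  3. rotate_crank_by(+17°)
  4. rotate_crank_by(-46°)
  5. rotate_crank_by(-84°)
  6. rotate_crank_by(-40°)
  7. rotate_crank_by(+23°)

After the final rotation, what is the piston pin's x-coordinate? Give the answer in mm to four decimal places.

set_geometry: r = 41 mm, L = 239 mm, e = 19 mm; θ ← 0°
rotate_crank_by(+39°): θ ← 0° +39° = 39°
rotate_crank_by(+17°): θ ← 39° +17° = 56°
rotate_crank_by(-46°): θ ← 56° -46° = 10°
rotate_crank_by(-84°): θ ← 10° -84° = -74°
rotate_crank_by(-40°): θ ← -74° -40° = -114°
rotate_crank_by(+23°): θ ← -114° +23° = -91°
crank pin P = (r cos θ, r sin θ) = (-0.715549, -40.993756)
h = r sin θ − e = -40.993756 − 19 = -59.993756
x = r cos θ + √(L² − h²) = -0.715549 + √(57121.0 − 3599.2507) = -0.715549 + 231.347681 = 230.632132

230.6321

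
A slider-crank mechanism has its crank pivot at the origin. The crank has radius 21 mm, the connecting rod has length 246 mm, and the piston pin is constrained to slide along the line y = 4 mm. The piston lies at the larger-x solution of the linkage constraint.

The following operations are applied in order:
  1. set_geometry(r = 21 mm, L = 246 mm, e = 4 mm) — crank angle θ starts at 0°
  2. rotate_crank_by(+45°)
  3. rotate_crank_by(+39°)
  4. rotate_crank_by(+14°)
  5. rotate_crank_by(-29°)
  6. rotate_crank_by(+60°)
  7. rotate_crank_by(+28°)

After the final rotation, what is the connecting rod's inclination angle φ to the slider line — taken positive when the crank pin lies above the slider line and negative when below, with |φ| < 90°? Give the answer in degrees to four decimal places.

set_geometry: r = 21 mm, L = 246 mm, e = 4 mm; θ ← 0°
rotate_crank_by(+45°): θ ← 0° +45° = 45°
rotate_crank_by(+39°): θ ← 45° +39° = 84°
rotate_crank_by(+14°): θ ← 84° +14° = 98°
rotate_crank_by(-29°): θ ← 98° -29° = 69°
rotate_crank_by(+60°): θ ← 69° +60° = 129°
rotate_crank_by(+28°): θ ← 129° +28° = 157°
crank pin P = (r cos θ, r sin θ) = (-19.330602, 8.205354)
h = r sin θ − e = 8.205354 − 4 = 4.205354
sin φ = h / L = 4.205354 / 246 = 0.01709493
φ = arcsin(0.01709493) = 0.979515°

0.9795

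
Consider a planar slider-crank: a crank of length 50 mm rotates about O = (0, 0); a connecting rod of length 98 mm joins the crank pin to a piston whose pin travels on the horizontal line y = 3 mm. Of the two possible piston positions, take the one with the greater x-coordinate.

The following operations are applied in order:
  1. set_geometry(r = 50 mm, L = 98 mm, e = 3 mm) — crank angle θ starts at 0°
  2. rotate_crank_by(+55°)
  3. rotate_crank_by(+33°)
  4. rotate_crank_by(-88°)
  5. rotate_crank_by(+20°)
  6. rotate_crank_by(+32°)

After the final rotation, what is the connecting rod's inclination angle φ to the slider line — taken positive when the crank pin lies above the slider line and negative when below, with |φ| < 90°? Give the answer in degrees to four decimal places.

21.8041

set_geometry: r = 50 mm, L = 98 mm, e = 3 mm; θ ← 0°
rotate_crank_by(+55°): θ ← 0° +55° = 55°
rotate_crank_by(+33°): θ ← 55° +33° = 88°
rotate_crank_by(-88°): θ ← 88° -88° = 0°
rotate_crank_by(+20°): θ ← 0° +20° = 20°
rotate_crank_by(+32°): θ ← 20° +32° = 52°
crank pin P = (r cos θ, r sin θ) = (30.783074, 39.400538)
h = r sin θ − e = 39.400538 − 3 = 36.400538
sin φ = h / L = 36.400538 / 98 = 0.37143406
φ = arcsin(0.37143406) = 21.804087°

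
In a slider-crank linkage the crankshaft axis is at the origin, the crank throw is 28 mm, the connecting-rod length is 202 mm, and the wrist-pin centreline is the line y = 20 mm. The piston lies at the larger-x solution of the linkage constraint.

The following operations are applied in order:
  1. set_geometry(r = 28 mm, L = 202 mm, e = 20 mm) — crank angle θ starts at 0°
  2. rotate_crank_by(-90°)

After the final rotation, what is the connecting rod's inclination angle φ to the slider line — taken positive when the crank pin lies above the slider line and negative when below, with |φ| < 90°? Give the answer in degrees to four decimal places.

set_geometry: r = 28 mm, L = 202 mm, e = 20 mm; θ ← 0°
rotate_crank_by(-90°): θ ← 0° -90° = -90°
crank pin P = (r cos θ, r sin θ) = (0.000000, -28.000000)
h = r sin θ − e = -28.000000 − 20 = -48.000000
sin φ = h / L = -48.000000 / 202 = -0.23762376
φ = arcsin(-0.23762376) = -13.746335°

-13.7463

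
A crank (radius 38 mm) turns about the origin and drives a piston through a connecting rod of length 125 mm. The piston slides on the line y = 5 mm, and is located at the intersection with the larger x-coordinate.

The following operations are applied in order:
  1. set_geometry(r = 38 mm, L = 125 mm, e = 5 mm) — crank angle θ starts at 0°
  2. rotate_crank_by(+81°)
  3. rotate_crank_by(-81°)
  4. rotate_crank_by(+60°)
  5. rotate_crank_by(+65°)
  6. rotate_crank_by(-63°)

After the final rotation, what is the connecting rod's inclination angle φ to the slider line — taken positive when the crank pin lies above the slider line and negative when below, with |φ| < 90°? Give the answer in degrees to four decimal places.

set_geometry: r = 38 mm, L = 125 mm, e = 5 mm; θ ← 0°
rotate_crank_by(+81°): θ ← 0° +81° = 81°
rotate_crank_by(-81°): θ ← 81° -81° = 0°
rotate_crank_by(+60°): θ ← 0° +60° = 60°
rotate_crank_by(+65°): θ ← 60° +65° = 125°
rotate_crank_by(-63°): θ ← 125° -63° = 62°
crank pin P = (r cos θ, r sin θ) = (17.839919, 33.552009)
h = r sin θ − e = 33.552009 − 5 = 28.552009
sin φ = h / L = 28.552009 / 125 = 0.22841607
φ = arcsin(0.22841607) = 13.203837°

13.2038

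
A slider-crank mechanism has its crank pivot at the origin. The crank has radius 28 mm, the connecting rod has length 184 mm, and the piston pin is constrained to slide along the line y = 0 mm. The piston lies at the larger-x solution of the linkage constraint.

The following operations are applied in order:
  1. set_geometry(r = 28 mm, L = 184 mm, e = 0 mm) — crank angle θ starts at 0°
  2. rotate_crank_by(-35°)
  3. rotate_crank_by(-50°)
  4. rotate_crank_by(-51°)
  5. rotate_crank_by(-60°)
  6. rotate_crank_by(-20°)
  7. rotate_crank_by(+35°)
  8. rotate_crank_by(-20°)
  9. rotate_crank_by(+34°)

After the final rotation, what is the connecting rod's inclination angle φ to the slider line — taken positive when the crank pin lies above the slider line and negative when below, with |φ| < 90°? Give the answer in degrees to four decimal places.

-1.9617

set_geometry: r = 28 mm, L = 184 mm, e = 0 mm; θ ← 0°
rotate_crank_by(-35°): θ ← 0° -35° = -35°
rotate_crank_by(-50°): θ ← -35° -50° = -85°
rotate_crank_by(-51°): θ ← -85° -51° = -136°
rotate_crank_by(-60°): θ ← -136° -60° = -196°
rotate_crank_by(-20°): θ ← -196° -20° = -216°
rotate_crank_by(+35°): θ ← -216° +35° = -181°
rotate_crank_by(-20°): θ ← -181° -20° = -201°
rotate_crank_by(+34°): θ ← -201° +34° = -167°
crank pin P = (r cos θ, r sin θ) = (-27.282362, -6.298630)
h = r sin θ − e = -6.298630 − 0 = -6.298630
sin φ = h / L = -6.298630 / 184 = -0.03423168
φ = arcsin(-0.03423168) = -1.961714°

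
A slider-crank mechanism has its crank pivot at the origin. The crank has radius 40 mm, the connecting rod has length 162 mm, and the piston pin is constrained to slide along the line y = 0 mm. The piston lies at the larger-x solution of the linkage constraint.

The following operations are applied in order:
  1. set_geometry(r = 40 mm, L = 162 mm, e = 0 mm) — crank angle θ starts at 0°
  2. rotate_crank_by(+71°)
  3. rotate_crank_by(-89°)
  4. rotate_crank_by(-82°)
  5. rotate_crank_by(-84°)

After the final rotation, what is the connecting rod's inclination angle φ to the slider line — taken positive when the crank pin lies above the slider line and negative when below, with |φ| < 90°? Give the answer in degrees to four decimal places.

set_geometry: r = 40 mm, L = 162 mm, e = 0 mm; θ ← 0°
rotate_crank_by(+71°): θ ← 0° +71° = 71°
rotate_crank_by(-89°): θ ← 71° -89° = -18°
rotate_crank_by(-82°): θ ← -18° -82° = -100°
rotate_crank_by(-84°): θ ← -100° -84° = -184°
crank pin P = (r cos θ, r sin θ) = (-39.902562, 2.790259)
h = r sin θ − e = 2.790259 − 0 = 2.790259
sin φ = h / L = 2.790259 / 162 = 0.01722382
φ = arcsin(0.01722382) = 0.986901°

0.9869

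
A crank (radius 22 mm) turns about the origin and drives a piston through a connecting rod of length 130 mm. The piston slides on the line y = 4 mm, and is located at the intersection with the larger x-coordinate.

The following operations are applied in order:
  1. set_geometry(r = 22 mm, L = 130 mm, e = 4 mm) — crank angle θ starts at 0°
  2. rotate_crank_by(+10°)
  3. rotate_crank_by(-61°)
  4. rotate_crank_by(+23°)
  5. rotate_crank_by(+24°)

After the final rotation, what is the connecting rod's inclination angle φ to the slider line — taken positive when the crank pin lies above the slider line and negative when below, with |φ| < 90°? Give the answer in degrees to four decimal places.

set_geometry: r = 22 mm, L = 130 mm, e = 4 mm; θ ← 0°
rotate_crank_by(+10°): θ ← 0° +10° = 10°
rotate_crank_by(-61°): θ ← 10° -61° = -51°
rotate_crank_by(+23°): θ ← -51° +23° = -28°
rotate_crank_by(+24°): θ ← -28° +24° = -4°
crank pin P = (r cos θ, r sin θ) = (21.946409, -1.534642)
h = r sin θ − e = -1.534642 − 4 = -5.534642
sin φ = h / L = -5.534642 / 130 = -0.04257417
φ = arcsin(-0.04257417) = -2.440058°

-2.4401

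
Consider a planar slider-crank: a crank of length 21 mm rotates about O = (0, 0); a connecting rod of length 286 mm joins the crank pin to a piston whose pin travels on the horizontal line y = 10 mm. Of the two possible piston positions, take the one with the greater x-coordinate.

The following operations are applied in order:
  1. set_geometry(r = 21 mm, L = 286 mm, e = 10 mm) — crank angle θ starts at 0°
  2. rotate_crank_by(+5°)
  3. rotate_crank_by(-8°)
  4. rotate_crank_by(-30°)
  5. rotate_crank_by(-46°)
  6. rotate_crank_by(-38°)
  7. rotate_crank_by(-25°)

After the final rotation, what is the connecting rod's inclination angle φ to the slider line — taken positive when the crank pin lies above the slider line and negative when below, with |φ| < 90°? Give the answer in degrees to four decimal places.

set_geometry: r = 21 mm, L = 286 mm, e = 10 mm; θ ← 0°
rotate_crank_by(+5°): θ ← 0° +5° = 5°
rotate_crank_by(-8°): θ ← 5° -8° = -3°
rotate_crank_by(-30°): θ ← -3° -30° = -33°
rotate_crank_by(-46°): θ ← -33° -46° = -79°
rotate_crank_by(-38°): θ ← -79° -38° = -117°
rotate_crank_by(-25°): θ ← -117° -25° = -142°
crank pin P = (r cos θ, r sin θ) = (-16.548226, -12.928891)
h = r sin θ − e = -12.928891 − 10 = -22.928891
sin φ = h / L = -22.928891 / 286 = -0.08017095
φ = arcsin(-0.08017095) = -4.598392°

-4.5984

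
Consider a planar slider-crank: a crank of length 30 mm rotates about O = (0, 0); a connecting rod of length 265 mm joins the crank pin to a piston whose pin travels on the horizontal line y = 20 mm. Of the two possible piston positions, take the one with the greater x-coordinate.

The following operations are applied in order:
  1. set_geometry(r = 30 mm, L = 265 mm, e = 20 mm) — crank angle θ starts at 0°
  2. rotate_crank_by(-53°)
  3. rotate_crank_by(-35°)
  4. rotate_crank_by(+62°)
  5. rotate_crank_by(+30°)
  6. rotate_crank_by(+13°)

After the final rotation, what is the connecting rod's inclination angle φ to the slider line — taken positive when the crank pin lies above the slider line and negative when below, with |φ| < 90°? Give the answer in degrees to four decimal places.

set_geometry: r = 30 mm, L = 265 mm, e = 20 mm; θ ← 0°
rotate_crank_by(-53°): θ ← 0° -53° = -53°
rotate_crank_by(-35°): θ ← -53° -35° = -88°
rotate_crank_by(+62°): θ ← -88° +62° = -26°
rotate_crank_by(+30°): θ ← -26° +30° = 4°
rotate_crank_by(+13°): θ ← 4° +13° = 17°
crank pin P = (r cos θ, r sin θ) = (28.689143, 8.771151)
h = r sin θ − e = 8.771151 − 20 = -11.228849
sin φ = h / L = -11.228849 / 265 = -0.04237301
φ = arcsin(-0.04237301) = -2.428522°

-2.4285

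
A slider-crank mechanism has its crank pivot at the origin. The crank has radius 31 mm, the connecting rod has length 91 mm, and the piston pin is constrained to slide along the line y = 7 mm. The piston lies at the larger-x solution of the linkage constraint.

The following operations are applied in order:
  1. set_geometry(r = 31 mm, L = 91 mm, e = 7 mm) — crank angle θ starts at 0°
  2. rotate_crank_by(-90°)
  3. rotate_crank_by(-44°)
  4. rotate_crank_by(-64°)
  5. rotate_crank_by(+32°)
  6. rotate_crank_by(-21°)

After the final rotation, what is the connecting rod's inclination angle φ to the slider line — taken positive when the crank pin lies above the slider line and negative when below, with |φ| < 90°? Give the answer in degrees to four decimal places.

set_geometry: r = 31 mm, L = 91 mm, e = 7 mm; θ ← 0°
rotate_crank_by(-90°): θ ← 0° -90° = -90°
rotate_crank_by(-44°): θ ← -90° -44° = -134°
rotate_crank_by(-64°): θ ← -134° -64° = -198°
rotate_crank_by(+32°): θ ← -198° +32° = -166°
rotate_crank_by(-21°): θ ← -166° -21° = -187°
crank pin P = (r cos θ, r sin θ) = (-30.768931, 3.777950)
h = r sin θ − e = 3.777950 − 7 = -3.222050
sin φ = h / L = -3.222050 / 91 = -0.03540715
φ = arcsin(-0.03540715) = -2.029104°

-2.0291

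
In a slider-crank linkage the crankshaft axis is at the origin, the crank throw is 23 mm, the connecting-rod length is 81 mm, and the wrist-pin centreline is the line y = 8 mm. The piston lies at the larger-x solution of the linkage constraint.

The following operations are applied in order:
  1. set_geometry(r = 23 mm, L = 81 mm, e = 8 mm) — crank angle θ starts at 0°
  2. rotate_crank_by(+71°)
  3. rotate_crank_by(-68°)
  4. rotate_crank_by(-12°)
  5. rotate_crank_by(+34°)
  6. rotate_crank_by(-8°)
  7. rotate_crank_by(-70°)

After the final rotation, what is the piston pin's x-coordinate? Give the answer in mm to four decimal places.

90.4296

set_geometry: r = 23 mm, L = 81 mm, e = 8 mm; θ ← 0°
rotate_crank_by(+71°): θ ← 0° +71° = 71°
rotate_crank_by(-68°): θ ← 71° -68° = 3°
rotate_crank_by(-12°): θ ← 3° -12° = -9°
rotate_crank_by(+34°): θ ← -9° +34° = 25°
rotate_crank_by(-8°): θ ← 25° -8° = 17°
rotate_crank_by(-70°): θ ← 17° -70° = -53°
crank pin P = (r cos θ, r sin θ) = (13.841746, -18.368617)
h = r sin θ − e = -18.368617 − 8 = -26.368617
x = r cos θ + √(L² − h²) = 13.841746 + √(6561.0 − 695.3039) = 13.841746 + 76.587832 = 90.429578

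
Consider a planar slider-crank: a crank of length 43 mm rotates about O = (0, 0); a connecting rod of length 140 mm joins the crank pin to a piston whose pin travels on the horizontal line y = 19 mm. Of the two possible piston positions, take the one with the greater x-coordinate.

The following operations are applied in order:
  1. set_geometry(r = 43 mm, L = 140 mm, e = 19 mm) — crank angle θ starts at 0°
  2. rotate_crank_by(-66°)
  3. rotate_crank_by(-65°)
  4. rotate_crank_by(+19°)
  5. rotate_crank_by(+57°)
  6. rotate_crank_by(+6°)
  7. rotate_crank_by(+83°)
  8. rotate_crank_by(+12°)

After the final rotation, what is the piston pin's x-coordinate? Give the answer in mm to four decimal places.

set_geometry: r = 43 mm, L = 140 mm, e = 19 mm; θ ← 0°
rotate_crank_by(-66°): θ ← 0° -66° = -66°
rotate_crank_by(-65°): θ ← -66° -65° = -131°
rotate_crank_by(+19°): θ ← -131° +19° = -112°
rotate_crank_by(+57°): θ ← -112° +57° = -55°
rotate_crank_by(+6°): θ ← -55° +6° = -49°
rotate_crank_by(+83°): θ ← -49° +83° = 34°
rotate_crank_by(+12°): θ ← 34° +12° = 46°
crank pin P = (r cos θ, r sin θ) = (29.870310, 30.931611)
h = r sin θ − e = 30.931611 − 19 = 11.931611
x = r cos θ + √(L² − h²) = 29.870310 + √(19600.0 − 142.3634) = 29.870310 + 139.490633 = 169.360943

169.3609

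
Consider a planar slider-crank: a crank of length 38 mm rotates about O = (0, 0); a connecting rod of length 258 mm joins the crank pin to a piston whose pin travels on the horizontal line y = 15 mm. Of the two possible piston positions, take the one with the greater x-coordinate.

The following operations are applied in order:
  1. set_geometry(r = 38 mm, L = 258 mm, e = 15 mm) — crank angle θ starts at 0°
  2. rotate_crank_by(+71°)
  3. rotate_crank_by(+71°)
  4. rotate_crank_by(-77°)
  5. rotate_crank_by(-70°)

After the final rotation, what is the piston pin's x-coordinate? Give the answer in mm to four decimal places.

set_geometry: r = 38 mm, L = 258 mm, e = 15 mm; θ ← 0°
rotate_crank_by(+71°): θ ← 0° +71° = 71°
rotate_crank_by(+71°): θ ← 71° +71° = 142°
rotate_crank_by(-77°): θ ← 142° -77° = 65°
rotate_crank_by(-70°): θ ← 65° -70° = -5°
crank pin P = (r cos θ, r sin θ) = (37.855399, -3.311918)
h = r sin θ − e = -3.311918 − 15 = -18.311918
x = r cos θ + √(L² − h²) = 37.855399 + √(66564.0 − 335.3263) = 37.855399 + 257.349322 = 295.204721

295.2047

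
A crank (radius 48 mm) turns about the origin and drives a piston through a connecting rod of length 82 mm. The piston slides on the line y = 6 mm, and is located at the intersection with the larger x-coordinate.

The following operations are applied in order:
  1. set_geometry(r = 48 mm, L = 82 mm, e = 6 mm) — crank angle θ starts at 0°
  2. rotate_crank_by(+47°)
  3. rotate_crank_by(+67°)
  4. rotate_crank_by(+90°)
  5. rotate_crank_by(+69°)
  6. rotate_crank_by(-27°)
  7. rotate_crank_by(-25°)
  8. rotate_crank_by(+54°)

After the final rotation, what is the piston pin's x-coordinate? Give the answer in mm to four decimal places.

set_geometry: r = 48 mm, L = 82 mm, e = 6 mm; θ ← 0°
rotate_crank_by(+47°): θ ← 0° +47° = 47°
rotate_crank_by(+67°): θ ← 47° +67° = 114°
rotate_crank_by(+90°): θ ← 114° +90° = 204°
rotate_crank_by(+69°): θ ← 204° +69° = 273°
rotate_crank_by(-27°): θ ← 273° -27° = 246°
rotate_crank_by(-25°): θ ← 246° -25° = 221°
rotate_crank_by(+54°): θ ← 221° +54° = 275°
crank pin P = (r cos θ, r sin θ) = (4.183476, -47.817346)
h = r sin θ − e = -47.817346 − 6 = -53.817346
x = r cos θ + √(L² − h²) = 4.183476 + √(6724.0 − 2896.3067) = 4.183476 + 61.868355 = 66.051830

66.0518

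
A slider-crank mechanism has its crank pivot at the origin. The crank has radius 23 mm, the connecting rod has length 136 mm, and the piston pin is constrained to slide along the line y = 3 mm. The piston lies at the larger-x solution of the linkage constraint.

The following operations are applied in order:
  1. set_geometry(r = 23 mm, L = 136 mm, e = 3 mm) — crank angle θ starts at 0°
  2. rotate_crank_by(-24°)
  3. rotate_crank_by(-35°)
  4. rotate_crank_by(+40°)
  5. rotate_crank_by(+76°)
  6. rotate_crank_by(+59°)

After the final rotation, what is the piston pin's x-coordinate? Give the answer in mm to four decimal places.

124.7644

set_geometry: r = 23 mm, L = 136 mm, e = 3 mm; θ ← 0°
rotate_crank_by(-24°): θ ← 0° -24° = -24°
rotate_crank_by(-35°): θ ← -24° -35° = -59°
rotate_crank_by(+40°): θ ← -59° +40° = -19°
rotate_crank_by(+76°): θ ← -19° +76° = 57°
rotate_crank_by(+59°): θ ← 57° +59° = 116°
crank pin P = (r cos θ, r sin θ) = (-10.082536, 20.672263)
h = r sin θ − e = 20.672263 − 3 = 17.672263
x = r cos θ + √(L² − h²) = -10.082536 + √(18496.0 − 312.3089) = -10.082536 + 134.846917 = 124.764381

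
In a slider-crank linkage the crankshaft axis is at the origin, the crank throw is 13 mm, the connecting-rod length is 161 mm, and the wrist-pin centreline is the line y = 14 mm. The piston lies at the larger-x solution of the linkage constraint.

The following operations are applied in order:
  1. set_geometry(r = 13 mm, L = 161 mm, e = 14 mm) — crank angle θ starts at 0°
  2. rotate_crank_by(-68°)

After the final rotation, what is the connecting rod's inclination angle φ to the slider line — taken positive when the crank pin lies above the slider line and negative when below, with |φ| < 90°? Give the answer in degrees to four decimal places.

-9.3127

set_geometry: r = 13 mm, L = 161 mm, e = 14 mm; θ ← 0°
rotate_crank_by(-68°): θ ← 0° -68° = -68°
crank pin P = (r cos θ, r sin θ) = (4.869886, -12.053390)
h = r sin θ − e = -12.053390 − 14 = -26.053390
sin φ = h / L = -26.053390 / 161 = -0.16182230
φ = arcsin(-0.16182230) = -9.312685°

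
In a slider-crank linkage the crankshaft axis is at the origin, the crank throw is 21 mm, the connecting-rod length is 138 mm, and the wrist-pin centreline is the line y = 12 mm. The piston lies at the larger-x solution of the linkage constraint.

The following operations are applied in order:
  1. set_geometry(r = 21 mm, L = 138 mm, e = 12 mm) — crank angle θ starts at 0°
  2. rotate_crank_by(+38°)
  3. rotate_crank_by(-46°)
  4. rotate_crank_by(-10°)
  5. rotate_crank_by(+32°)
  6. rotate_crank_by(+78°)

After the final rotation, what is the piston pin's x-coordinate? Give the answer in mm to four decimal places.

set_geometry: r = 21 mm, L = 138 mm, e = 12 mm; θ ← 0°
rotate_crank_by(+38°): θ ← 0° +38° = 38°
rotate_crank_by(-46°): θ ← 38° -46° = -8°
rotate_crank_by(-10°): θ ← -8° -10° = -18°
rotate_crank_by(+32°): θ ← -18° +32° = 14°
rotate_crank_by(+78°): θ ← 14° +78° = 92°
crank pin P = (r cos θ, r sin θ) = (-0.732889, 20.987207)
h = r sin θ − e = 20.987207 − 12 = 8.987207
x = r cos θ + √(L² − h²) = -0.732889 + √(19044.0 − 80.7699) = -0.732889 + 137.707044 = 136.974155

136.9742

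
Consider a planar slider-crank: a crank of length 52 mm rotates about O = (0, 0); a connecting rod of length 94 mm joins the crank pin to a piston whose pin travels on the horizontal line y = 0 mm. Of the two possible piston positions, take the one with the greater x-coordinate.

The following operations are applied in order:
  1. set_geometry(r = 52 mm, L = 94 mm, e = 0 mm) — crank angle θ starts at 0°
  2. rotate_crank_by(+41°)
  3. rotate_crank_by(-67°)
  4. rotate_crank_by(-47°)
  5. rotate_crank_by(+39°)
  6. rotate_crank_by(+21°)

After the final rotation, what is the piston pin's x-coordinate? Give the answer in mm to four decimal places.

set_geometry: r = 52 mm, L = 94 mm, e = 0 mm; θ ← 0°
rotate_crank_by(+41°): θ ← 0° +41° = 41°
rotate_crank_by(-67°): θ ← 41° -67° = -26°
rotate_crank_by(-47°): θ ← -26° -47° = -73°
rotate_crank_by(+39°): θ ← -73° +39° = -34°
rotate_crank_by(+21°): θ ← -34° +21° = -13°
crank pin P = (r cos θ, r sin θ) = (50.667243, -11.697455)
h = r sin θ − e = -11.697455 − 0 = -11.697455
x = r cos θ + √(L² − h²) = 50.667243 + √(8836.0 − 136.8304) = 50.667243 + 93.269339 = 143.936582

143.9366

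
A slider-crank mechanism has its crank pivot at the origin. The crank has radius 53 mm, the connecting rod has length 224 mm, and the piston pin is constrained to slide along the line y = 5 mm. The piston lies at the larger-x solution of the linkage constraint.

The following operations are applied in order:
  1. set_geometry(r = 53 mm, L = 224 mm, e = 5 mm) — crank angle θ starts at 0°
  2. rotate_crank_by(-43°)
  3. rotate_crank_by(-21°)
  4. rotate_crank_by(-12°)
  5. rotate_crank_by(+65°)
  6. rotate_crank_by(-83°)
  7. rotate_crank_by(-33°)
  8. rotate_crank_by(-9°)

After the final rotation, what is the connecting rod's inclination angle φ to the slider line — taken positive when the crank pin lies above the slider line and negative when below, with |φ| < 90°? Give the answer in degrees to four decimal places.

set_geometry: r = 53 mm, L = 224 mm, e = 5 mm; θ ← 0°
rotate_crank_by(-43°): θ ← 0° -43° = -43°
rotate_crank_by(-21°): θ ← -43° -21° = -64°
rotate_crank_by(-12°): θ ← -64° -12° = -76°
rotate_crank_by(+65°): θ ← -76° +65° = -11°
rotate_crank_by(-83°): θ ← -11° -83° = -94°
rotate_crank_by(-33°): θ ← -94° -33° = -127°
rotate_crank_by(-9°): θ ← -127° -9° = -136°
crank pin P = (r cos θ, r sin θ) = (-38.125009, -36.816894)
h = r sin θ − e = -36.816894 − 5 = -41.816894
sin φ = h / L = -41.816894 / 224 = -0.18668256
φ = arcsin(-0.18668256) = -10.759245°

-10.7592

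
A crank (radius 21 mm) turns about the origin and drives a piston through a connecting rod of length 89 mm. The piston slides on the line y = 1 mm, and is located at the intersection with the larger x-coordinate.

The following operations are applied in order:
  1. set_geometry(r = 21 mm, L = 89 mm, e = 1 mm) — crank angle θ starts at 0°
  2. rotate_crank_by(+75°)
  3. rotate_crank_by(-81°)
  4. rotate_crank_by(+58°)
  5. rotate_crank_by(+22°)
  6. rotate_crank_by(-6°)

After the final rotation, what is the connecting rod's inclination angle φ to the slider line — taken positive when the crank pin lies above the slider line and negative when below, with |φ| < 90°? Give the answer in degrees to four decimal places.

11.9781

set_geometry: r = 21 mm, L = 89 mm, e = 1 mm; θ ← 0°
rotate_crank_by(+75°): θ ← 0° +75° = 75°
rotate_crank_by(-81°): θ ← 75° -81° = -6°
rotate_crank_by(+58°): θ ← -6° +58° = 52°
rotate_crank_by(+22°): θ ← 52° +22° = 74°
rotate_crank_by(-6°): θ ← 74° -6° = 68°
crank pin P = (r cos θ, r sin θ) = (7.866738, 19.470861)
h = r sin θ − e = 19.470861 − 1 = 18.470861
sin φ = h / L = 18.470861 / 89 = 0.20753776
φ = arcsin(0.20753776) = 11.978098°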